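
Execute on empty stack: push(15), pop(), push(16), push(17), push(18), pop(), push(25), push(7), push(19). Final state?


push(15) -> [15]
pop() returns 15 -> []
push(16) -> [16]
push(17) -> [16, 17]
push(18) -> [16, 17, 18]
pop() returns 18 -> [16, 17]
push(25) -> [16, 17, 25]
push(7) -> [16, 17, 25, 7]
push(19) -> [16, 17, 25, 7, 19]
Final stack (bottom to top): [16, 17, 25, 7, 19]


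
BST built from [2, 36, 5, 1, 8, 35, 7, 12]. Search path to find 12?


BST root = 2
Search for 12: compare at each node
Path: [2, 36, 5, 8, 35, 12]


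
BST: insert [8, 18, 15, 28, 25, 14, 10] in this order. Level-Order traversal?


Root = 8; build tree by BST insertion.
Level-Order traversal: [8, 18, 15, 28, 14, 25, 10]


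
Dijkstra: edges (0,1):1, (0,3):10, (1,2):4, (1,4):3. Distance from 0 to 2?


Dijkstra from 0:
Distances: {0: 0, 1: 1, 2: 5, 3: 10, 4: 4}
Shortest distance to 2 = 5, path = [0, 1, 2]


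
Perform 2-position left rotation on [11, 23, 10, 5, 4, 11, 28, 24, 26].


Left rotate by 2: [10, 5, 4, 11, 28, 24, 26, 11, 23]


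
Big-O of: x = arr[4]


Analysis: constant-time operation, no loop
Complexity: O(1)


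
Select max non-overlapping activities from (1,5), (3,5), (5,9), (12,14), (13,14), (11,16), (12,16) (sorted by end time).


Greedy: pick earliest-ending, then skip overlaps.
Selected (3 activities): [(1, 5), (5, 9), (12, 14)]


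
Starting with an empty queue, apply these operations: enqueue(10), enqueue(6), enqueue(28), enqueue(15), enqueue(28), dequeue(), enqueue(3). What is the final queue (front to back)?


enqueue(10) -> [10]
enqueue(6) -> [10, 6]
enqueue(28) -> [10, 6, 28]
enqueue(15) -> [10, 6, 28, 15]
enqueue(28) -> [10, 6, 28, 15, 28]
dequeue() returns 10 -> [6, 28, 15, 28]
enqueue(3) -> [6, 28, 15, 28, 3]
Final queue (front to back): [6, 28, 15, 28, 3]


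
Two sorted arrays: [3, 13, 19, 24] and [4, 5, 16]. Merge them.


Compare heads, take smaller each step.
Merged: [3, 4, 5, 13, 16, 19, 24]


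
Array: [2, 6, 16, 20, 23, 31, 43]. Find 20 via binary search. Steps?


Search for 20:
[0,6] mid=3 arr[3]=20
Total: 1 comparisons


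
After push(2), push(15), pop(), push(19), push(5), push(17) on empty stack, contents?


push(2) -> [2]
push(15) -> [2, 15]
pop() returns 15 -> [2]
push(19) -> [2, 19]
push(5) -> [2, 19, 5]
push(17) -> [2, 19, 5, 17]
Final stack (bottom to top): [2, 19, 5, 17]


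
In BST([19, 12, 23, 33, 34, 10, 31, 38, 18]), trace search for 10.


BST root = 19
Search for 10: compare at each node
Path: [19, 12, 10]


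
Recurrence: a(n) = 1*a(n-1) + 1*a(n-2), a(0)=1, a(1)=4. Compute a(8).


Build bottom-up:
...a(6)=37, a(7)=60, a(8)=1*60+1*37=97


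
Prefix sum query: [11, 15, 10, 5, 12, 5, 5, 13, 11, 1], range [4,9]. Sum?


Prefix sums: [0, 11, 26, 36, 41, 53, 58, 63, 76, 87, 88]
Sum[4..9] = prefix[10] - prefix[4] = 88 - 41 = 47


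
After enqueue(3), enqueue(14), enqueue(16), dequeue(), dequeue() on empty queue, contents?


enqueue(3) -> [3]
enqueue(14) -> [3, 14]
enqueue(16) -> [3, 14, 16]
dequeue() returns 3 -> [14, 16]
dequeue() returns 14 -> [16]
Final queue (front to back): [16]


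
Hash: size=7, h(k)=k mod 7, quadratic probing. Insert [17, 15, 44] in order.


Insertions: 17->slot 3; 15->slot 1; 44->slot 2
Table: [None, 15, 44, 17, None, None, None]


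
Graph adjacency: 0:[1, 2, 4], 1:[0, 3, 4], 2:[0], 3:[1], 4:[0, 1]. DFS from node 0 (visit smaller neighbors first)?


DFS stack-based: start with [0]
Visit order: [0, 1, 3, 4, 2]


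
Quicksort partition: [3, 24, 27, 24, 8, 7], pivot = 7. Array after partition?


Elements <= 7 go left of pivot.
Result: [3, 7, 27, 24, 8, 24], pivot at index 1


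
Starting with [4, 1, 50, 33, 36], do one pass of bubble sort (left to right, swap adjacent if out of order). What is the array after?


After one pass: [1, 4, 33, 36, 50]


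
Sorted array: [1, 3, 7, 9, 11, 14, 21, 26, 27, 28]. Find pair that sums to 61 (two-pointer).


Two pointers: lo=0, hi=9
No pair sums to 61


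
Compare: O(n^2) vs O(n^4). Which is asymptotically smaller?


quadratic grows slower than quartic
O(n^2) is asymptotically smaller; O(n^4) grows faster


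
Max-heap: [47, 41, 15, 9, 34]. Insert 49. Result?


Append 49: [47, 41, 15, 9, 34, 49]
Bubble up: swap idx 5(49) with idx 2(15); swap idx 2(49) with idx 0(47)
Result: [49, 41, 47, 9, 34, 15]


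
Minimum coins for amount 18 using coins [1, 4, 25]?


dp[0]=0; dp[i]=1+min(dp[i-c] for c in coins)
...dp[13]=4, dp[14]=5, dp[15]=6, dp[16]=4, dp[17]=5, dp[18]=6
Minimum coins for 18 = 6


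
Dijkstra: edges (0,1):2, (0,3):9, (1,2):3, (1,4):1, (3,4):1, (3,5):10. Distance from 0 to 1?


Dijkstra from 0:
Distances: {0: 0, 1: 2, 2: 5, 3: 4, 4: 3, 5: 14}
Shortest distance to 1 = 2, path = [0, 1]


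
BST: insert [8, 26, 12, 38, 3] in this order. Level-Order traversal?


Root = 8; build tree by BST insertion.
Level-Order traversal: [8, 3, 26, 12, 38]


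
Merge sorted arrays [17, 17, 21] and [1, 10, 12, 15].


Compare heads, take smaller each step.
Merged: [1, 10, 12, 15, 17, 17, 21]


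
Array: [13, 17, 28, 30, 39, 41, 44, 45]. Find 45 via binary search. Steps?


Search for 45:
[0,7] mid=3 arr[3]=30
[4,7] mid=5 arr[5]=41
[6,7] mid=6 arr[6]=44
[7,7] mid=7 arr[7]=45
Total: 4 comparisons


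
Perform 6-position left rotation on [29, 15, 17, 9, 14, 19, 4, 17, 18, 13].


Left rotate by 6: [4, 17, 18, 13, 29, 15, 17, 9, 14, 19]


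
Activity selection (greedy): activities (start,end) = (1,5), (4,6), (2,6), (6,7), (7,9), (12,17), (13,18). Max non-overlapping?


Greedy: pick earliest-ending, then skip overlaps.
Selected (4 activities): [(1, 5), (6, 7), (7, 9), (12, 17)]


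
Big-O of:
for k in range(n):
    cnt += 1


Per nesting level: O(n) = O(n)
Complexity: O(n)


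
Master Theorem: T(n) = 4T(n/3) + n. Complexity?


a=4, b=3, c=1. log_3(4)=1.262 > c=1. Case 1: O(n^log_b(a)) = O(n^1.262)
Complexity: O(n^1.262)


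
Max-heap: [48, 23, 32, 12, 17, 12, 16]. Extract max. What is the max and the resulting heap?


Max = 48
Replace root with last, heapify down
Resulting heap: [32, 23, 16, 12, 17, 12]


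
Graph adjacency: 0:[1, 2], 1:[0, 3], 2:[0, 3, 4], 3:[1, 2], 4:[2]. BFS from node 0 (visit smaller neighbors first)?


BFS queue: start with [0]
Visit order: [0, 1, 2, 3, 4]


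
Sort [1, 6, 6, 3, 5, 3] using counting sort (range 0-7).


Count array: [0, 1, 0, 2, 0, 1, 2, 0]
Reconstruct: [1, 3, 3, 5, 6, 6]


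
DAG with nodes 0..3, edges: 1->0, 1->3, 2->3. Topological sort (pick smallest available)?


Kahn's algorithm, process smallest node first
Order: [1, 0, 2, 3]


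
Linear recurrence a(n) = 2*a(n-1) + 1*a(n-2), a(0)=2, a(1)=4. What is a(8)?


Build bottom-up:
...a(6)=338, a(7)=816, a(8)=2*816+1*338=1970


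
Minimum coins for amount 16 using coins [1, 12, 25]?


dp[0]=0; dp[i]=1+min(dp[i-c] for c in coins)
...dp[11]=11, dp[12]=1, dp[13]=2, dp[14]=3, dp[15]=4, dp[16]=5
Minimum coins for 16 = 5


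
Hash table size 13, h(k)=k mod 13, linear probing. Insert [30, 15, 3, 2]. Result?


Insertions: 30->slot 4; 15->slot 2; 3->slot 3; 2->slot 5
Table: [None, None, 15, 3, 30, 2, None, None, None, None, None, None, None]


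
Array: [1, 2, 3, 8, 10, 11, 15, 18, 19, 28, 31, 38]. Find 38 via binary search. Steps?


Search for 38:
[0,11] mid=5 arr[5]=11
[6,11] mid=8 arr[8]=19
[9,11] mid=10 arr[10]=31
[11,11] mid=11 arr[11]=38
Total: 4 comparisons


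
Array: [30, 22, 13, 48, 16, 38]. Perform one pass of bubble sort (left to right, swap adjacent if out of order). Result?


After one pass: [22, 13, 30, 16, 38, 48]


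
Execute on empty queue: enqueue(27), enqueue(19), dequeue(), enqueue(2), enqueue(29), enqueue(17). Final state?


enqueue(27) -> [27]
enqueue(19) -> [27, 19]
dequeue() returns 27 -> [19]
enqueue(2) -> [19, 2]
enqueue(29) -> [19, 2, 29]
enqueue(17) -> [19, 2, 29, 17]
Final queue (front to back): [19, 2, 29, 17]


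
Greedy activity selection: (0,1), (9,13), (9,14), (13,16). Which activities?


Greedy: pick earliest-ending, then skip overlaps.
Selected (3 activities): [(0, 1), (9, 13), (13, 16)]


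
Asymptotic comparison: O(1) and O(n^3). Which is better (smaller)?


constant grows slower than cubic
O(1) is asymptotically smaller; O(n^3) grows faster


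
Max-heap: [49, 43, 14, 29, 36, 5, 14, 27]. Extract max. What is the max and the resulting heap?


Max = 49
Replace root with last, heapify down
Resulting heap: [43, 36, 14, 29, 27, 5, 14]


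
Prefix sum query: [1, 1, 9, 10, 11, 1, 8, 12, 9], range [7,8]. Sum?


Prefix sums: [0, 1, 2, 11, 21, 32, 33, 41, 53, 62]
Sum[7..8] = prefix[9] - prefix[7] = 62 - 41 = 21


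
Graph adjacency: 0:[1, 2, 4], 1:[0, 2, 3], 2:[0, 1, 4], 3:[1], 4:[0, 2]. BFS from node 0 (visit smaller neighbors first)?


BFS queue: start with [0]
Visit order: [0, 1, 2, 4, 3]


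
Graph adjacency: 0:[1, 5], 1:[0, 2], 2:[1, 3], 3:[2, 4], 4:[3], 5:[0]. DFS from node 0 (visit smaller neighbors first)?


DFS stack-based: start with [0]
Visit order: [0, 1, 2, 3, 4, 5]


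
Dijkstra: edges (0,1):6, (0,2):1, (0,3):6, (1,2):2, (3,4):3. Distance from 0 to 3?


Dijkstra from 0:
Distances: {0: 0, 1: 3, 2: 1, 3: 6, 4: 9}
Shortest distance to 3 = 6, path = [0, 3]


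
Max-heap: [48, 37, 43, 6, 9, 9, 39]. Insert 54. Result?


Append 54: [48, 37, 43, 6, 9, 9, 39, 54]
Bubble up: swap idx 7(54) with idx 3(6); swap idx 3(54) with idx 1(37); swap idx 1(54) with idx 0(48)
Result: [54, 48, 43, 37, 9, 9, 39, 6]


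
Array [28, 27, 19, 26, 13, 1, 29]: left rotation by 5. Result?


Left rotate by 5: [1, 29, 28, 27, 19, 26, 13]


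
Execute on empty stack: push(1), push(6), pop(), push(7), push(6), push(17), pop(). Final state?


push(1) -> [1]
push(6) -> [1, 6]
pop() returns 6 -> [1]
push(7) -> [1, 7]
push(6) -> [1, 7, 6]
push(17) -> [1, 7, 6, 17]
pop() returns 17 -> [1, 7, 6]
Final stack (bottom to top): [1, 7, 6]


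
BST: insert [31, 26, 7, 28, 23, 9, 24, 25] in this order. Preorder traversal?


Root = 31; build tree by BST insertion.
Preorder traversal: [31, 26, 7, 23, 9, 24, 25, 28]


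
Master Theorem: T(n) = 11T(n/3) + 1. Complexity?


a=11, b=3, c=0. log_3(11)=2.183 > c=0. Case 1: O(n^log_b(a)) = O(n^2.183)
Complexity: O(n^2.183)


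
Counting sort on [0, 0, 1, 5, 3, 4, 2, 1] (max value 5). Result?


Count array: [2, 2, 1, 1, 1, 1]
Reconstruct: [0, 0, 1, 1, 2, 3, 4, 5]


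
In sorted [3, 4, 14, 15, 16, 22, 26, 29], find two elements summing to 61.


Two pointers: lo=0, hi=7
No pair sums to 61


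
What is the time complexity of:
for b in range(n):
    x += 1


Per nesting level: O(n) = O(n)
Complexity: O(n)


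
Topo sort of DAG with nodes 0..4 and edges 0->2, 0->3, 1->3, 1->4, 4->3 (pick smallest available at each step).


Kahn's algorithm, process smallest node first
Order: [0, 1, 2, 4, 3]


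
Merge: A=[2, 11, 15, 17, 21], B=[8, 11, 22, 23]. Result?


Compare heads, take smaller each step.
Merged: [2, 8, 11, 11, 15, 17, 21, 22, 23]


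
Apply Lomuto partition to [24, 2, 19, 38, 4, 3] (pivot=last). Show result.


Elements <= 3 go left of pivot.
Result: [2, 3, 19, 38, 4, 24], pivot at index 1


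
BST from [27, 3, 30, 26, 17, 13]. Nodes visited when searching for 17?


BST root = 27
Search for 17: compare at each node
Path: [27, 3, 26, 17]


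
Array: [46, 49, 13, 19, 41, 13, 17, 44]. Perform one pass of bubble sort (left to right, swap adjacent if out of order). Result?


After one pass: [46, 13, 19, 41, 13, 17, 44, 49]


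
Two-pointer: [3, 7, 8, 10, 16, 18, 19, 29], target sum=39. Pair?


Two pointers: lo=0, hi=7
Found pair: (10, 29) summing to 39


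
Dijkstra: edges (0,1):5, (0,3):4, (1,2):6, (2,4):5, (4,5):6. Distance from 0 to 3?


Dijkstra from 0:
Distances: {0: 0, 1: 5, 2: 11, 3: 4, 4: 16, 5: 22}
Shortest distance to 3 = 4, path = [0, 3]


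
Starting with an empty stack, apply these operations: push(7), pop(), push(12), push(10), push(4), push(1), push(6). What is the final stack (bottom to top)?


push(7) -> [7]
pop() returns 7 -> []
push(12) -> [12]
push(10) -> [12, 10]
push(4) -> [12, 10, 4]
push(1) -> [12, 10, 4, 1]
push(6) -> [12, 10, 4, 1, 6]
Final stack (bottom to top): [12, 10, 4, 1, 6]


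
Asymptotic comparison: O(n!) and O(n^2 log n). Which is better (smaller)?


n^2 log n grows slower than factorial
O(n^2 log n) is asymptotically smaller; O(n!) grows faster


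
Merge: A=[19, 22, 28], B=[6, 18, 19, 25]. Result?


Compare heads, take smaller each step.
Merged: [6, 18, 19, 19, 22, 25, 28]


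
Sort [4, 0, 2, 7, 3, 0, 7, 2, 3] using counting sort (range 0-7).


Count array: [2, 0, 2, 2, 1, 0, 0, 2]
Reconstruct: [0, 0, 2, 2, 3, 3, 4, 7, 7]


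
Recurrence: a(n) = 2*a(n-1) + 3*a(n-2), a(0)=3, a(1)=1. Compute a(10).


Build bottom-up:
...a(8)=6563, a(9)=19681, a(10)=2*19681+3*6563=59051


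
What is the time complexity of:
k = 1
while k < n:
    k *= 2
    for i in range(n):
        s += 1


Per nesting level: O(log n) * O(n) = O(n log n)
Complexity: O(n log n)


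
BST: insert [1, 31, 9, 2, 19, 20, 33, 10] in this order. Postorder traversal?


Root = 1; build tree by BST insertion.
Postorder traversal: [2, 10, 20, 19, 9, 33, 31, 1]


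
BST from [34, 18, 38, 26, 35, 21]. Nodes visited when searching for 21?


BST root = 34
Search for 21: compare at each node
Path: [34, 18, 26, 21]


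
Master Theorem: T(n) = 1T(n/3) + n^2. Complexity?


a=1, b=3, c=2. log_3(1)=0 < c=2. Case 3: O(n^c) = O(n^2)
Complexity: O(n^2)


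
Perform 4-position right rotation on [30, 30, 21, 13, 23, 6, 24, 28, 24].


Right rotate by 4: [6, 24, 28, 24, 30, 30, 21, 13, 23]


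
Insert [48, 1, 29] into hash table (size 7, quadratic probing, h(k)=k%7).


Insertions: 48->slot 6; 1->slot 1; 29->slot 2
Table: [None, 1, 29, None, None, None, 48]


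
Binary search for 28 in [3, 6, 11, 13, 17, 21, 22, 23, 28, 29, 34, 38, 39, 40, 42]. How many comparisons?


Search for 28:
[0,14] mid=7 arr[7]=23
[8,14] mid=11 arr[11]=38
[8,10] mid=9 arr[9]=29
[8,8] mid=8 arr[8]=28
Total: 4 comparisons


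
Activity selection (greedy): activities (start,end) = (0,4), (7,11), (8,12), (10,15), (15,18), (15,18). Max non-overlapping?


Greedy: pick earliest-ending, then skip overlaps.
Selected (3 activities): [(0, 4), (7, 11), (15, 18)]


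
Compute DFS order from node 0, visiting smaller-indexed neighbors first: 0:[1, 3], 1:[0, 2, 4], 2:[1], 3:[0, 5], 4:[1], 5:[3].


DFS stack-based: start with [0]
Visit order: [0, 1, 2, 4, 3, 5]


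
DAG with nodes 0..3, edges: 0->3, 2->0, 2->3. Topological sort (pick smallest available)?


Kahn's algorithm, process smallest node first
Order: [1, 2, 0, 3]


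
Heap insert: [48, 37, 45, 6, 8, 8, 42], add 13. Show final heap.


Append 13: [48, 37, 45, 6, 8, 8, 42, 13]
Bubble up: swap idx 7(13) with idx 3(6)
Result: [48, 37, 45, 13, 8, 8, 42, 6]


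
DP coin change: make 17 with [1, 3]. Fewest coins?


dp[0]=0; dp[i]=1+min(dp[i-c] for c in coins)
...dp[12]=4, dp[13]=5, dp[14]=6, dp[15]=5, dp[16]=6, dp[17]=7
Minimum coins for 17 = 7


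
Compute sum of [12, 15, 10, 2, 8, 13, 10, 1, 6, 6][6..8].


Prefix sums: [0, 12, 27, 37, 39, 47, 60, 70, 71, 77, 83]
Sum[6..8] = prefix[9] - prefix[6] = 77 - 60 = 17


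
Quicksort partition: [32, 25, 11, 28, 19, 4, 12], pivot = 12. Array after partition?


Elements <= 12 go left of pivot.
Result: [11, 4, 12, 28, 19, 25, 32], pivot at index 2


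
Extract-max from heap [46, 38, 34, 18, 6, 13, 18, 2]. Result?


Max = 46
Replace root with last, heapify down
Resulting heap: [38, 18, 34, 2, 6, 13, 18]


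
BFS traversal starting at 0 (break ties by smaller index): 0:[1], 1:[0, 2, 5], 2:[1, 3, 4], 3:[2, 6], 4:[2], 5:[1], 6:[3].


BFS queue: start with [0]
Visit order: [0, 1, 2, 5, 3, 4, 6]


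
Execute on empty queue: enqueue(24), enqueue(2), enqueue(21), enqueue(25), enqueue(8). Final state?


enqueue(24) -> [24]
enqueue(2) -> [24, 2]
enqueue(21) -> [24, 2, 21]
enqueue(25) -> [24, 2, 21, 25]
enqueue(8) -> [24, 2, 21, 25, 8]
Final queue (front to back): [24, 2, 21, 25, 8]


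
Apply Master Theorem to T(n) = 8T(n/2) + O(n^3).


a=8, b=2, c=3. log_2(8)=3 = c=3. Case 2: O(n^c log n) = O(n^3 log n)
Complexity: O(n^3 log n)


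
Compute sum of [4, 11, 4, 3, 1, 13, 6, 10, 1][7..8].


Prefix sums: [0, 4, 15, 19, 22, 23, 36, 42, 52, 53]
Sum[7..8] = prefix[9] - prefix[7] = 53 - 42 = 11


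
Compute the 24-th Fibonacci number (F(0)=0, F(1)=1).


F(n)=F(n-1)+F(n-2)
...F(22)=17711, F(23)=28657, F(24)=46368


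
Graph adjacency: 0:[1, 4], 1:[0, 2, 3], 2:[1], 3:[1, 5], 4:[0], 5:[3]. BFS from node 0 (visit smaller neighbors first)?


BFS queue: start with [0]
Visit order: [0, 1, 4, 2, 3, 5]


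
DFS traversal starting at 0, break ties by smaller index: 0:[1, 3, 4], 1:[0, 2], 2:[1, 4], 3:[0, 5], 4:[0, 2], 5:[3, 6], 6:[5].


DFS stack-based: start with [0]
Visit order: [0, 1, 2, 4, 3, 5, 6]


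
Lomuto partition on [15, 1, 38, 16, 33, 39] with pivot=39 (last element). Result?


Elements <= 39 go left of pivot.
Result: [15, 1, 38, 16, 33, 39], pivot at index 5


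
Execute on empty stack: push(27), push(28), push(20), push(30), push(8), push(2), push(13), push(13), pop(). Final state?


push(27) -> [27]
push(28) -> [27, 28]
push(20) -> [27, 28, 20]
push(30) -> [27, 28, 20, 30]
push(8) -> [27, 28, 20, 30, 8]
push(2) -> [27, 28, 20, 30, 8, 2]
push(13) -> [27, 28, 20, 30, 8, 2, 13]
push(13) -> [27, 28, 20, 30, 8, 2, 13, 13]
pop() returns 13 -> [27, 28, 20, 30, 8, 2, 13]
Final stack (bottom to top): [27, 28, 20, 30, 8, 2, 13]


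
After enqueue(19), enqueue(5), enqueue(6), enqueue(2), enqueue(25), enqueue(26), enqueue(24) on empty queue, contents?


enqueue(19) -> [19]
enqueue(5) -> [19, 5]
enqueue(6) -> [19, 5, 6]
enqueue(2) -> [19, 5, 6, 2]
enqueue(25) -> [19, 5, 6, 2, 25]
enqueue(26) -> [19, 5, 6, 2, 25, 26]
enqueue(24) -> [19, 5, 6, 2, 25, 26, 24]
Final queue (front to back): [19, 5, 6, 2, 25, 26, 24]


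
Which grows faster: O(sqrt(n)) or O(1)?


constant grows slower than sublinear
O(1) is asymptotically smaller; O(sqrt(n)) grows faster


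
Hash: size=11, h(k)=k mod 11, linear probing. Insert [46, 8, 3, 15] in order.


Insertions: 46->slot 2; 8->slot 8; 3->slot 3; 15->slot 4
Table: [None, None, 46, 3, 15, None, None, None, 8, None, None]


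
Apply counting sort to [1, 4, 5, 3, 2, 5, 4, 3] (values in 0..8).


Count array: [0, 1, 1, 2, 2, 2, 0, 0, 0]
Reconstruct: [1, 2, 3, 3, 4, 4, 5, 5]


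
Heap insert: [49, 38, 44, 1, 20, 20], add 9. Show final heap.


Append 9: [49, 38, 44, 1, 20, 20, 9]
Bubble up: no swaps needed
Result: [49, 38, 44, 1, 20, 20, 9]


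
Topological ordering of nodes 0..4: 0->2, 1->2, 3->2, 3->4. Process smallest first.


Kahn's algorithm, process smallest node first
Order: [0, 1, 3, 2, 4]


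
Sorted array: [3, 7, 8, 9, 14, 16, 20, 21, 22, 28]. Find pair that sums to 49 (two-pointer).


Two pointers: lo=0, hi=9
Found pair: (21, 28) summing to 49


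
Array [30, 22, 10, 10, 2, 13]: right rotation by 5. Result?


Right rotate by 5: [22, 10, 10, 2, 13, 30]


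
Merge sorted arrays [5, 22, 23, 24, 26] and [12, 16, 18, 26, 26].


Compare heads, take smaller each step.
Merged: [5, 12, 16, 18, 22, 23, 24, 26, 26, 26]


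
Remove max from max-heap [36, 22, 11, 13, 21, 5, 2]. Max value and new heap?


Max = 36
Replace root with last, heapify down
Resulting heap: [22, 21, 11, 13, 2, 5]


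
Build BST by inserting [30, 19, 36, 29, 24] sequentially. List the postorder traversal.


Root = 30; build tree by BST insertion.
Postorder traversal: [24, 29, 19, 36, 30]


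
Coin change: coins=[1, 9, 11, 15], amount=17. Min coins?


dp[0]=0; dp[i]=1+min(dp[i-c] for c in coins)
...dp[12]=2, dp[13]=3, dp[14]=4, dp[15]=1, dp[16]=2, dp[17]=3
Minimum coins for 17 = 3


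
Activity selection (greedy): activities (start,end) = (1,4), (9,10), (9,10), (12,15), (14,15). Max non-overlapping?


Greedy: pick earliest-ending, then skip overlaps.
Selected (3 activities): [(1, 4), (9, 10), (12, 15)]


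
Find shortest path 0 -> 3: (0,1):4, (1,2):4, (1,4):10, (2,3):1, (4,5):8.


Dijkstra from 0:
Distances: {0: 0, 1: 4, 2: 8, 3: 9, 4: 14, 5: 22}
Shortest distance to 3 = 9, path = [0, 1, 2, 3]


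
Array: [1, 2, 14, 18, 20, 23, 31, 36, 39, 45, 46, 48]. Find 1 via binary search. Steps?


Search for 1:
[0,11] mid=5 arr[5]=23
[0,4] mid=2 arr[2]=14
[0,1] mid=0 arr[0]=1
Total: 3 comparisons


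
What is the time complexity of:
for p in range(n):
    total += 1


Per nesting level: O(n) = O(n)
Complexity: O(n)


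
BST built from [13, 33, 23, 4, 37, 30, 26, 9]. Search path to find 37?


BST root = 13
Search for 37: compare at each node
Path: [13, 33, 37]


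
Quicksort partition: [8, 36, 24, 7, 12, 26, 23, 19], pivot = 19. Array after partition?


Elements <= 19 go left of pivot.
Result: [8, 7, 12, 19, 24, 26, 23, 36], pivot at index 3


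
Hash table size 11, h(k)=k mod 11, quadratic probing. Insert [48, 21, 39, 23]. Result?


Insertions: 48->slot 4; 21->slot 10; 39->slot 6; 23->slot 1
Table: [None, 23, None, None, 48, None, 39, None, None, None, 21]


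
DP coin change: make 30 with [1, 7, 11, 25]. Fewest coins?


dp[0]=0; dp[i]=1+min(dp[i-c] for c in coins)
...dp[25]=1, dp[26]=2, dp[27]=3, dp[28]=4, dp[29]=3, dp[30]=4
Minimum coins for 30 = 4


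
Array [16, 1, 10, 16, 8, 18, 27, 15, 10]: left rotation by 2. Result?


Left rotate by 2: [10, 16, 8, 18, 27, 15, 10, 16, 1]


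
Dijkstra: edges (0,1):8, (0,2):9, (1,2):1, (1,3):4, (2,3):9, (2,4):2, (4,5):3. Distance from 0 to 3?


Dijkstra from 0:
Distances: {0: 0, 1: 8, 2: 9, 3: 12, 4: 11, 5: 14}
Shortest distance to 3 = 12, path = [0, 1, 3]


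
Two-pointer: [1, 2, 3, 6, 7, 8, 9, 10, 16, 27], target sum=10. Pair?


Two pointers: lo=0, hi=9
Found pair: (1, 9) summing to 10


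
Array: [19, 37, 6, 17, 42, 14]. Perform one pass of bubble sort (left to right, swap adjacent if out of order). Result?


After one pass: [19, 6, 17, 37, 14, 42]


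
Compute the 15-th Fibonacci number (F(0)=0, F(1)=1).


F(n)=F(n-1)+F(n-2)
...F(13)=233, F(14)=377, F(15)=610


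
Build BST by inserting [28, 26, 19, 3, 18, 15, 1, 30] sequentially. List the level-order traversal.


Root = 28; build tree by BST insertion.
Level-Order traversal: [28, 26, 30, 19, 3, 1, 18, 15]


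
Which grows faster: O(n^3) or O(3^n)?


cubic grows slower than exponential (base 3)
O(n^3) is asymptotically smaller; O(3^n) grows faster


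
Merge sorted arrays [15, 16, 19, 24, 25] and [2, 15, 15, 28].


Compare heads, take smaller each step.
Merged: [2, 15, 15, 15, 16, 19, 24, 25, 28]


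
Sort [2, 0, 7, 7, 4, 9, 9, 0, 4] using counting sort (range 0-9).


Count array: [2, 0, 1, 0, 2, 0, 0, 2, 0, 2]
Reconstruct: [0, 0, 2, 4, 4, 7, 7, 9, 9]


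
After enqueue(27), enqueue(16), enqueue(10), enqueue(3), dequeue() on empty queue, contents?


enqueue(27) -> [27]
enqueue(16) -> [27, 16]
enqueue(10) -> [27, 16, 10]
enqueue(3) -> [27, 16, 10, 3]
dequeue() returns 27 -> [16, 10, 3]
Final queue (front to back): [16, 10, 3]


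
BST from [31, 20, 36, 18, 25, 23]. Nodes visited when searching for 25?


BST root = 31
Search for 25: compare at each node
Path: [31, 20, 25]


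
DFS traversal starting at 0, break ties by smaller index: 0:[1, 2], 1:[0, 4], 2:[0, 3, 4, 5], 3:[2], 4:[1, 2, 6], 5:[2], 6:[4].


DFS stack-based: start with [0]
Visit order: [0, 1, 4, 2, 3, 5, 6]


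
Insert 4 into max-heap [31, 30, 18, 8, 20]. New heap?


Append 4: [31, 30, 18, 8, 20, 4]
Bubble up: no swaps needed
Result: [31, 30, 18, 8, 20, 4]


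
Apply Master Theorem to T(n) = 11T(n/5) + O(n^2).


a=11, b=5, c=2. log_5(11)=1.490 < c=2. Case 3: O(n^c) = O(n^2)
Complexity: O(n^2)


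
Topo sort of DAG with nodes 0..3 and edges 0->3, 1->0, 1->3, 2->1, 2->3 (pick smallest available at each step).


Kahn's algorithm, process smallest node first
Order: [2, 1, 0, 3]


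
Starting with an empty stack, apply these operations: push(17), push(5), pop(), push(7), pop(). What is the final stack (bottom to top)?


push(17) -> [17]
push(5) -> [17, 5]
pop() returns 5 -> [17]
push(7) -> [17, 7]
pop() returns 7 -> [17]
Final stack (bottom to top): [17]


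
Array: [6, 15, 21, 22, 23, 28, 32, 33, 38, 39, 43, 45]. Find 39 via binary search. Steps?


Search for 39:
[0,11] mid=5 arr[5]=28
[6,11] mid=8 arr[8]=38
[9,11] mid=10 arr[10]=43
[9,9] mid=9 arr[9]=39
Total: 4 comparisons


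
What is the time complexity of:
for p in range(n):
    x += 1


Per nesting level: O(n) = O(n)
Complexity: O(n)


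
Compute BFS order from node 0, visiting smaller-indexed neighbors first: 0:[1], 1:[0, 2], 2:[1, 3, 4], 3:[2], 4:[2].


BFS queue: start with [0]
Visit order: [0, 1, 2, 3, 4]


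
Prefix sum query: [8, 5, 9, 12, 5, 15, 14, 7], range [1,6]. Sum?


Prefix sums: [0, 8, 13, 22, 34, 39, 54, 68, 75]
Sum[1..6] = prefix[7] - prefix[1] = 68 - 8 = 60


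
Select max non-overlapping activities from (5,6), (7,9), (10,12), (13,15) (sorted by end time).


Greedy: pick earliest-ending, then skip overlaps.
Selected (4 activities): [(5, 6), (7, 9), (10, 12), (13, 15)]


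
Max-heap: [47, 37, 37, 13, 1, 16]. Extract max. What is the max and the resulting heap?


Max = 47
Replace root with last, heapify down
Resulting heap: [37, 16, 37, 13, 1]


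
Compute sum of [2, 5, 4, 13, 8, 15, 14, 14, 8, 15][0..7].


Prefix sums: [0, 2, 7, 11, 24, 32, 47, 61, 75, 83, 98]
Sum[0..7] = prefix[8] - prefix[0] = 75 - 0 = 75


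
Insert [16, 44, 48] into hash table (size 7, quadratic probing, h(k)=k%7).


Insertions: 16->slot 2; 44->slot 3; 48->slot 6
Table: [None, None, 16, 44, None, None, 48]


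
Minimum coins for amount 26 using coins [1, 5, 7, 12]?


dp[0]=0; dp[i]=1+min(dp[i-c] for c in coins)
...dp[21]=3, dp[22]=3, dp[23]=4, dp[24]=2, dp[25]=3, dp[26]=3
Minimum coins for 26 = 3


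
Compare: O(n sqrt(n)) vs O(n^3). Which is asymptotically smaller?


n^1.5 grows slower than cubic
O(n sqrt(n)) is asymptotically smaller; O(n^3) grows faster


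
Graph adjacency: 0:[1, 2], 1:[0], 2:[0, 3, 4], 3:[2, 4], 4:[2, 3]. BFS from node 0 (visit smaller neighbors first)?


BFS queue: start with [0]
Visit order: [0, 1, 2, 3, 4]


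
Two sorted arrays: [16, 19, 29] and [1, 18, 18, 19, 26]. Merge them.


Compare heads, take smaller each step.
Merged: [1, 16, 18, 18, 19, 19, 26, 29]


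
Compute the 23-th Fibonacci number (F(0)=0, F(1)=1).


F(n)=F(n-1)+F(n-2)
...F(21)=10946, F(22)=17711, F(23)=28657


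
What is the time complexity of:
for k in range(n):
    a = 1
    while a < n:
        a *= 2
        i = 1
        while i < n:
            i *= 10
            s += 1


Per nesting level: O(n) * O(log n) * O(log n) = O(n (log n)^2)
Complexity: O(n (log n)^2)


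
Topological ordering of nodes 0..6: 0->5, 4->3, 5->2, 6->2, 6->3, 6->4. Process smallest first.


Kahn's algorithm, process smallest node first
Order: [0, 1, 5, 6, 2, 4, 3]


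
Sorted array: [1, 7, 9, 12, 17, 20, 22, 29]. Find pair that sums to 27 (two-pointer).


Two pointers: lo=0, hi=7
Found pair: (7, 20) summing to 27


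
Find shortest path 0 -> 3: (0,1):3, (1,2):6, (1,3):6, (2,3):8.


Dijkstra from 0:
Distances: {0: 0, 1: 3, 2: 9, 3: 9}
Shortest distance to 3 = 9, path = [0, 1, 3]


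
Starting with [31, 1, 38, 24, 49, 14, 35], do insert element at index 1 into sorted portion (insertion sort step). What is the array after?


After one pass: [1, 31, 38, 24, 49, 14, 35]


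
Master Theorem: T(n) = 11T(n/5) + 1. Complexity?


a=11, b=5, c=0. log_5(11)=1.490 > c=0. Case 1: O(n^log_b(a)) = O(n^1.490)
Complexity: O(n^1.490)


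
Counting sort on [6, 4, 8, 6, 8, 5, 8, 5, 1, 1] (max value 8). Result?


Count array: [0, 2, 0, 0, 1, 2, 2, 0, 3]
Reconstruct: [1, 1, 4, 5, 5, 6, 6, 8, 8, 8]


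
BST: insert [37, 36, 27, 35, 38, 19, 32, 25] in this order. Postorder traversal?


Root = 37; build tree by BST insertion.
Postorder traversal: [25, 19, 32, 35, 27, 36, 38, 37]


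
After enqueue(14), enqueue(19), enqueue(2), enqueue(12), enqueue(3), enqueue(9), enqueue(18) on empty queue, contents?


enqueue(14) -> [14]
enqueue(19) -> [14, 19]
enqueue(2) -> [14, 19, 2]
enqueue(12) -> [14, 19, 2, 12]
enqueue(3) -> [14, 19, 2, 12, 3]
enqueue(9) -> [14, 19, 2, 12, 3, 9]
enqueue(18) -> [14, 19, 2, 12, 3, 9, 18]
Final queue (front to back): [14, 19, 2, 12, 3, 9, 18]


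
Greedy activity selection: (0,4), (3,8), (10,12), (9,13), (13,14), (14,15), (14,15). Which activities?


Greedy: pick earliest-ending, then skip overlaps.
Selected (4 activities): [(0, 4), (10, 12), (13, 14), (14, 15)]


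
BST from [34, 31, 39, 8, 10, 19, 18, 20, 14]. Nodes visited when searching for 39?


BST root = 34
Search for 39: compare at each node
Path: [34, 39]


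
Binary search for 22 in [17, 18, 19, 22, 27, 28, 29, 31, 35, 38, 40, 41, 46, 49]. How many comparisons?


Search for 22:
[0,13] mid=6 arr[6]=29
[0,5] mid=2 arr[2]=19
[3,5] mid=4 arr[4]=27
[3,3] mid=3 arr[3]=22
Total: 4 comparisons


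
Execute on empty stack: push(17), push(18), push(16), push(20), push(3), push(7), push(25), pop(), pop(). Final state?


push(17) -> [17]
push(18) -> [17, 18]
push(16) -> [17, 18, 16]
push(20) -> [17, 18, 16, 20]
push(3) -> [17, 18, 16, 20, 3]
push(7) -> [17, 18, 16, 20, 3, 7]
push(25) -> [17, 18, 16, 20, 3, 7, 25]
pop() returns 25 -> [17, 18, 16, 20, 3, 7]
pop() returns 7 -> [17, 18, 16, 20, 3]
Final stack (bottom to top): [17, 18, 16, 20, 3]


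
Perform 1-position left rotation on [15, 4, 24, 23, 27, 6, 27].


Left rotate by 1: [4, 24, 23, 27, 6, 27, 15]


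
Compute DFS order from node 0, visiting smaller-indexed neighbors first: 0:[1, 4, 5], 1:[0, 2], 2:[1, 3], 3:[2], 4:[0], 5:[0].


DFS stack-based: start with [0]
Visit order: [0, 1, 2, 3, 4, 5]


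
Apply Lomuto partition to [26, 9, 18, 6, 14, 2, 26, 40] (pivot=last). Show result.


Elements <= 40 go left of pivot.
Result: [26, 9, 18, 6, 14, 2, 26, 40], pivot at index 7


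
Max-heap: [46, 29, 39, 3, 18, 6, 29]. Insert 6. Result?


Append 6: [46, 29, 39, 3, 18, 6, 29, 6]
Bubble up: swap idx 7(6) with idx 3(3)
Result: [46, 29, 39, 6, 18, 6, 29, 3]


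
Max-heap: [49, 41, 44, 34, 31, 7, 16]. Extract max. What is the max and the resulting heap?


Max = 49
Replace root with last, heapify down
Resulting heap: [44, 41, 16, 34, 31, 7]


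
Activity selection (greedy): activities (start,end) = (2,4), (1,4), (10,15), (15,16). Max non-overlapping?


Greedy: pick earliest-ending, then skip overlaps.
Selected (3 activities): [(2, 4), (10, 15), (15, 16)]


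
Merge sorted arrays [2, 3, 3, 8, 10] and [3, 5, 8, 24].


Compare heads, take smaller each step.
Merged: [2, 3, 3, 3, 5, 8, 8, 10, 24]


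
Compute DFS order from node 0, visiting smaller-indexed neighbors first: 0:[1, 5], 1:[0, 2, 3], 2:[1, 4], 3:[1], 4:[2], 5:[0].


DFS stack-based: start with [0]
Visit order: [0, 1, 2, 4, 3, 5]


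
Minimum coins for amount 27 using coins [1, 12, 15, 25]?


dp[0]=0; dp[i]=1+min(dp[i-c] for c in coins)
...dp[22]=8, dp[23]=9, dp[24]=2, dp[25]=1, dp[26]=2, dp[27]=2
Minimum coins for 27 = 2


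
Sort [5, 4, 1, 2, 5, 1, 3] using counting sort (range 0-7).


Count array: [0, 2, 1, 1, 1, 2, 0, 0]
Reconstruct: [1, 1, 2, 3, 4, 5, 5]


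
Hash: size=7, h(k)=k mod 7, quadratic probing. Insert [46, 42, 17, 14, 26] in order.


Insertions: 46->slot 4; 42->slot 0; 17->slot 3; 14->slot 1; 26->slot 5
Table: [42, 14, None, 17, 46, 26, None]


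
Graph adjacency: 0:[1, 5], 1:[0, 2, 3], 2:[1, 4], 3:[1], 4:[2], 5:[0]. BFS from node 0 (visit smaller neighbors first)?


BFS queue: start with [0]
Visit order: [0, 1, 5, 2, 3, 4]


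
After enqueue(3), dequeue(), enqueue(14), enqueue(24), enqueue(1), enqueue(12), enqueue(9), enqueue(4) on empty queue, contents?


enqueue(3) -> [3]
dequeue() returns 3 -> []
enqueue(14) -> [14]
enqueue(24) -> [14, 24]
enqueue(1) -> [14, 24, 1]
enqueue(12) -> [14, 24, 1, 12]
enqueue(9) -> [14, 24, 1, 12, 9]
enqueue(4) -> [14, 24, 1, 12, 9, 4]
Final queue (front to back): [14, 24, 1, 12, 9, 4]


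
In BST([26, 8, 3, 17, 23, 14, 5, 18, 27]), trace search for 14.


BST root = 26
Search for 14: compare at each node
Path: [26, 8, 17, 14]


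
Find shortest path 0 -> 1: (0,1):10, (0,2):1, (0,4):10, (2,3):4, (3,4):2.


Dijkstra from 0:
Distances: {0: 0, 1: 10, 2: 1, 3: 5, 4: 7}
Shortest distance to 1 = 10, path = [0, 1]


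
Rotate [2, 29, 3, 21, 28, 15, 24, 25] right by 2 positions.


Right rotate by 2: [24, 25, 2, 29, 3, 21, 28, 15]


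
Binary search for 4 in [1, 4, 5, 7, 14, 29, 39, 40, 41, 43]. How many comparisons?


Search for 4:
[0,9] mid=4 arr[4]=14
[0,3] mid=1 arr[1]=4
Total: 2 comparisons


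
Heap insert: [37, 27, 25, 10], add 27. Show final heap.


Append 27: [37, 27, 25, 10, 27]
Bubble up: no swaps needed
Result: [37, 27, 25, 10, 27]


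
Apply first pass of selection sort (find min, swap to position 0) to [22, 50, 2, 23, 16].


After one pass: [2, 50, 22, 23, 16]


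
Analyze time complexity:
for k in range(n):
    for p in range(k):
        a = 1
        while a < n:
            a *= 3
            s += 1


Per nesting level: O(n) * O(n) [triangular over k] * O(log n) = O(n^2 log n)
Complexity: O(n^2 log n)


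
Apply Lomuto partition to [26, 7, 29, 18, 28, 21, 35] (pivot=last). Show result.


Elements <= 35 go left of pivot.
Result: [26, 7, 29, 18, 28, 21, 35], pivot at index 6


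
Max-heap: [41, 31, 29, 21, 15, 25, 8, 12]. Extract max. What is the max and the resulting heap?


Max = 41
Replace root with last, heapify down
Resulting heap: [31, 21, 29, 12, 15, 25, 8]


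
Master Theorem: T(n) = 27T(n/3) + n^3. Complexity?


a=27, b=3, c=3. log_3(27)=3 = c=3. Case 2: O(n^c log n) = O(n^3 log n)
Complexity: O(n^3 log n)


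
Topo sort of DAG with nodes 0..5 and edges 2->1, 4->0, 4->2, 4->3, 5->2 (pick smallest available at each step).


Kahn's algorithm, process smallest node first
Order: [4, 0, 3, 5, 2, 1]


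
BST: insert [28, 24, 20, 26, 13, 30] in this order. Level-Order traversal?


Root = 28; build tree by BST insertion.
Level-Order traversal: [28, 24, 30, 20, 26, 13]


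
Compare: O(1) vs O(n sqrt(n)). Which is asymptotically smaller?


constant grows slower than n^1.5
O(1) is asymptotically smaller; O(n sqrt(n)) grows faster


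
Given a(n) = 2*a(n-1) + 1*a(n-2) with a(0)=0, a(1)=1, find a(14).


Build bottom-up:
...a(12)=13860, a(13)=33461, a(14)=2*33461+1*13860=80782


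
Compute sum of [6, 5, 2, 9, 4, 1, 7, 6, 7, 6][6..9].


Prefix sums: [0, 6, 11, 13, 22, 26, 27, 34, 40, 47, 53]
Sum[6..9] = prefix[10] - prefix[6] = 53 - 27 = 26


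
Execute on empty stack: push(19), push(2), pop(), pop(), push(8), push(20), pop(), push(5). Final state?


push(19) -> [19]
push(2) -> [19, 2]
pop() returns 2 -> [19]
pop() returns 19 -> []
push(8) -> [8]
push(20) -> [8, 20]
pop() returns 20 -> [8]
push(5) -> [8, 5]
Final stack (bottom to top): [8, 5]


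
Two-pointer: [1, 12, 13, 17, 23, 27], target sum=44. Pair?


Two pointers: lo=0, hi=5
Found pair: (17, 27) summing to 44


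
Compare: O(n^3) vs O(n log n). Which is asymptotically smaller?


linearithmic grows slower than cubic
O(n log n) is asymptotically smaller; O(n^3) grows faster


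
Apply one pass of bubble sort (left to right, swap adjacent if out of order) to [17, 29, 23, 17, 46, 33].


After one pass: [17, 23, 17, 29, 33, 46]


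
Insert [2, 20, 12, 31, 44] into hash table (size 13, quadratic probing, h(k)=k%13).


Insertions: 2->slot 2; 20->slot 7; 12->slot 12; 31->slot 5; 44->slot 6
Table: [None, None, 2, None, None, 31, 44, 20, None, None, None, None, 12]


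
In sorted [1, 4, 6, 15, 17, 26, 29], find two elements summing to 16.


Two pointers: lo=0, hi=6
Found pair: (1, 15) summing to 16


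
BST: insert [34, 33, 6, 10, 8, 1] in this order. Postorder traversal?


Root = 34; build tree by BST insertion.
Postorder traversal: [1, 8, 10, 6, 33, 34]


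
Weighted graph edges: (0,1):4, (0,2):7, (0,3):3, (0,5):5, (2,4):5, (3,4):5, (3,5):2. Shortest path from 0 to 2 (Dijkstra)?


Dijkstra from 0:
Distances: {0: 0, 1: 4, 2: 7, 3: 3, 4: 8, 5: 5}
Shortest distance to 2 = 7, path = [0, 2]


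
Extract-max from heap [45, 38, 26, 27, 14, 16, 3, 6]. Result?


Max = 45
Replace root with last, heapify down
Resulting heap: [38, 27, 26, 6, 14, 16, 3]


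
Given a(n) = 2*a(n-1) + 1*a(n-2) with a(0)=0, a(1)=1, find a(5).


Build bottom-up:
...a(3)=5, a(4)=12, a(5)=2*12+1*5=29


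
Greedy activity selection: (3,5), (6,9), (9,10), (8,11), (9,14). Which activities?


Greedy: pick earliest-ending, then skip overlaps.
Selected (3 activities): [(3, 5), (6, 9), (9, 10)]


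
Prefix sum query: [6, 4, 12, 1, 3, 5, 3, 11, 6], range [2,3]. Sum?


Prefix sums: [0, 6, 10, 22, 23, 26, 31, 34, 45, 51]
Sum[2..3] = prefix[4] - prefix[2] = 23 - 10 = 13


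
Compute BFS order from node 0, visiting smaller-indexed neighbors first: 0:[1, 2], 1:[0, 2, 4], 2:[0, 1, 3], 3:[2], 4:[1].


BFS queue: start with [0]
Visit order: [0, 1, 2, 4, 3]


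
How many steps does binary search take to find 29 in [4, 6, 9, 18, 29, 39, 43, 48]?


Search for 29:
[0,7] mid=3 arr[3]=18
[4,7] mid=5 arr[5]=39
[4,4] mid=4 arr[4]=29
Total: 3 comparisons


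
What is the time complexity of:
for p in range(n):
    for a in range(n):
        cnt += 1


Per nesting level: O(n) * O(n) = O(n^2)
Complexity: O(n^2)


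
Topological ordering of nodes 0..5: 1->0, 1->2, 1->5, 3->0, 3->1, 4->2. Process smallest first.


Kahn's algorithm, process smallest node first
Order: [3, 1, 0, 4, 2, 5]


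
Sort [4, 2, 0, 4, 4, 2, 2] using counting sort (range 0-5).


Count array: [1, 0, 3, 0, 3, 0]
Reconstruct: [0, 2, 2, 2, 4, 4, 4]


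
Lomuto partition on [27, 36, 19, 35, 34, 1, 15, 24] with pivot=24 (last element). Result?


Elements <= 24 go left of pivot.
Result: [19, 1, 15, 24, 34, 36, 27, 35], pivot at index 3


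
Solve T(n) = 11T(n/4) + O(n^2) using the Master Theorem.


a=11, b=4, c=2. log_4(11)=1.730 < c=2. Case 3: O(n^c) = O(n^2)
Complexity: O(n^2)


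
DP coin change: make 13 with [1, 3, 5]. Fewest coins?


dp[0]=0; dp[i]=1+min(dp[i-c] for c in coins)
...dp[8]=2, dp[9]=3, dp[10]=2, dp[11]=3, dp[12]=4, dp[13]=3
Minimum coins for 13 = 3


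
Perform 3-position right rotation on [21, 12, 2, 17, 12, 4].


Right rotate by 3: [17, 12, 4, 21, 12, 2]


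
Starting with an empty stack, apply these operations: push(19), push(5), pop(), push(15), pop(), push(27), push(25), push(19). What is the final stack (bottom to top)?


push(19) -> [19]
push(5) -> [19, 5]
pop() returns 5 -> [19]
push(15) -> [19, 15]
pop() returns 15 -> [19]
push(27) -> [19, 27]
push(25) -> [19, 27, 25]
push(19) -> [19, 27, 25, 19]
Final stack (bottom to top): [19, 27, 25, 19]


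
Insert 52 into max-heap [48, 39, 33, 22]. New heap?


Append 52: [48, 39, 33, 22, 52]
Bubble up: swap idx 4(52) with idx 1(39); swap idx 1(52) with idx 0(48)
Result: [52, 48, 33, 22, 39]


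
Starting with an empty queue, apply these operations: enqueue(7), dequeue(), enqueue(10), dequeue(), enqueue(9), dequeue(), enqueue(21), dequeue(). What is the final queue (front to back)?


enqueue(7) -> [7]
dequeue() returns 7 -> []
enqueue(10) -> [10]
dequeue() returns 10 -> []
enqueue(9) -> [9]
dequeue() returns 9 -> []
enqueue(21) -> [21]
dequeue() returns 21 -> []
Final queue (front to back): []
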